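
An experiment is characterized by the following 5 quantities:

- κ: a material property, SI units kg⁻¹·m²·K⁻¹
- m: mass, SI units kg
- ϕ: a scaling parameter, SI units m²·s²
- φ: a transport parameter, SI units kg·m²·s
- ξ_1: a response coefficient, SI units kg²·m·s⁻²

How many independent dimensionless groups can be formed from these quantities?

1

There are 5 variables and 4 base dimensions (M, L, T, Θ).
The dimension matrix has rank 4.
Independent dimensionless groups: 5 − 4 = 1.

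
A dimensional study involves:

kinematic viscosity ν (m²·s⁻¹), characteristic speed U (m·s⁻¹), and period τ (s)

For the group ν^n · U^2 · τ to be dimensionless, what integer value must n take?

Balance the L exponent: (2)·n from ν, plus 2·(1) + (0) = 2 from the rest, must sum to zero.
2n + 2 = 0, so n = -1.

-1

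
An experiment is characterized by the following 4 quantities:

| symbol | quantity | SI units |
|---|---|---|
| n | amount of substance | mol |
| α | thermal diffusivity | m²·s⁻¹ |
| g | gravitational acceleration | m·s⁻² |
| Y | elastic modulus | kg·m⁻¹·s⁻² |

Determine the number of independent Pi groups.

0

There are 4 variables and 4 base dimensions (M, L, T, N).
The dimension matrix has rank 4.
Independent dimensionless groups: 4 − 4 = 0.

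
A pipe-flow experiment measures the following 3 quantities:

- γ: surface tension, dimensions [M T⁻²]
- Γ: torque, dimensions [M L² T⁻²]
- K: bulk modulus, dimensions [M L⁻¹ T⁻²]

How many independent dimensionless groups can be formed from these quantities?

There are 3 variables and 3 base dimensions (M, L, T).
The dimension matrix has rank 2 (less than 3: the dimension vectors are linearly dependent).
Independent dimensionless groups: 3 − 2 = 1.

1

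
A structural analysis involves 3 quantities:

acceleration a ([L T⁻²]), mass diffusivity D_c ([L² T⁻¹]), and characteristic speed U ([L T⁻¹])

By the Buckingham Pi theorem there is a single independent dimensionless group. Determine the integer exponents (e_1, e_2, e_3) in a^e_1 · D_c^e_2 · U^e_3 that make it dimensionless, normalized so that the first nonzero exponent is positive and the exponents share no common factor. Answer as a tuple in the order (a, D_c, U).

(1, 1, -3)

L: e_1·(1) + e_2·(2) + e_3·(1) = 0
T: e_1·(-2) + e_2·(-1) + e_3·(-1) = 0
Solving this homogeneous linear system for the smallest-integer solution (first nonzero entry positive) gives (1, 1, -3).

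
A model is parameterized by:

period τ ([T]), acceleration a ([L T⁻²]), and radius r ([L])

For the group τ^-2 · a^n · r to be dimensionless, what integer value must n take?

-1

Balance the L exponent: (1)·n from a, plus −2·(0) + (1) = 1 from the rest, must sum to zero.
n + 1 = 0, so n = -1.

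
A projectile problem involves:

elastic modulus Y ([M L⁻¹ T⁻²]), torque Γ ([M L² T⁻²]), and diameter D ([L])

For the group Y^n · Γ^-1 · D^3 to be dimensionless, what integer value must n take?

1

Balance the M exponent: (1)·n from Y, plus −(1) + 3·(0) = -1 from the rest, must sum to zero.
n − 1 = 0, so n = 1.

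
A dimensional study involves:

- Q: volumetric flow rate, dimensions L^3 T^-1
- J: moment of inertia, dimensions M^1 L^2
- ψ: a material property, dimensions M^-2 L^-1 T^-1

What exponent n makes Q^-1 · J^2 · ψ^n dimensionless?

Balance the M exponent: (-2)·n from ψ, plus −(0) + 2·(1) = 2 from the rest, must sum to zero.
-2n + 2 = 0, so n = 1.

1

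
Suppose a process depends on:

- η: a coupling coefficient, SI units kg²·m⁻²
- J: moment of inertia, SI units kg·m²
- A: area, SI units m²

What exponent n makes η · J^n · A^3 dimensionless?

-2

Balance the M exponent: (1)·n from J, plus (2) + 3·(0) = 2 from the rest, must sum to zero.
n + 2 = 0, so n = -2.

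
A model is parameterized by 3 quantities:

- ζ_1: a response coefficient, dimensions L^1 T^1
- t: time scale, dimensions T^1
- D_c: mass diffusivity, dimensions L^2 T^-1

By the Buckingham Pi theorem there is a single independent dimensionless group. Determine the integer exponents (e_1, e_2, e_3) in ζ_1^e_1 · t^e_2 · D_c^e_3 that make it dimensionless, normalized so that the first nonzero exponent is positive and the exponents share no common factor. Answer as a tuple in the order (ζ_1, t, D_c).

(2, -3, -1)

L: e_1·(1) + e_2·(0) + e_3·(2) = 0
T: e_1·(1) + e_2·(1) + e_3·(-1) = 0
Solving this homogeneous linear system for the smallest-integer solution (first nonzero entry positive) gives (2, -3, -1).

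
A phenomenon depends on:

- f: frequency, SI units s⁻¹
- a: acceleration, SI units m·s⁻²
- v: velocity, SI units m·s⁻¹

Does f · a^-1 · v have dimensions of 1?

yes

Sum the exponent of each base dimension across the product:
  M: [f]_M − [a]_M + [v]_M = (0) − (0) + (0) = 0
  L: [f]_L − [a]_L + [v]_L = (0) − (1) + (1) = 0
  T: [f]_T − [a]_T + [v]_T = (-1) − (-2) + (-1) = 0
  Θ: [f]_Θ − [a]_Θ + [v]_Θ = (0) − (0) + (0) = 0
  N: [f]_N − [a]_N + [v]_N = (0) − (0) + (0) = 0
All base exponents vanish — dimensionless.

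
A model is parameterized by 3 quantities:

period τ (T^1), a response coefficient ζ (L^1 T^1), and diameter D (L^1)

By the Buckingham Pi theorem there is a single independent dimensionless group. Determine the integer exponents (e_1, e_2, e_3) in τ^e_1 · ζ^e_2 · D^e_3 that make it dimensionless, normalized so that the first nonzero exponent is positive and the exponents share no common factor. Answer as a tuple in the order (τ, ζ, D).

L: e_1·(0) + e_2·(1) + e_3·(1) = 0
T: e_1·(1) + e_2·(1) + e_3·(0) = 0
Solving this homogeneous linear system for the smallest-integer solution (first nonzero entry positive) gives (1, -1, 1).

(1, -1, 1)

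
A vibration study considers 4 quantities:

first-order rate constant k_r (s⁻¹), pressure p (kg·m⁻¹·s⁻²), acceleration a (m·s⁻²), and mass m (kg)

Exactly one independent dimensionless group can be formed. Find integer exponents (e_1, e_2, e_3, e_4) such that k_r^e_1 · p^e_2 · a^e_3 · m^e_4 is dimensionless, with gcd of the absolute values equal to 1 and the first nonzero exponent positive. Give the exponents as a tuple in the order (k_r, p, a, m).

M: e_1·(0) + e_2·(1) + e_3·(0) + e_4·(1) = 0
L: e_1·(0) + e_2·(-1) + e_3·(1) + e_4·(0) = 0
T: e_1·(-1) + e_2·(-2) + e_3·(-2) + e_4·(0) = 0
Solving this homogeneous linear system for the smallest-integer solution (first nonzero entry positive) gives (4, -1, -1, 1).

(4, -1, -1, 1)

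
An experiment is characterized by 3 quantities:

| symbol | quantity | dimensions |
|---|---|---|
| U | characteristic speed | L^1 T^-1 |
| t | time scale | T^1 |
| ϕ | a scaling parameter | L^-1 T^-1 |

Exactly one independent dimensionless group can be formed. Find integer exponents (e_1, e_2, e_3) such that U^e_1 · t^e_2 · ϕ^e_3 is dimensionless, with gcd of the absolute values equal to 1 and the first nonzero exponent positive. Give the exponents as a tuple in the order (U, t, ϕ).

L: e_1·(1) + e_2·(0) + e_3·(-1) = 0
T: e_1·(-1) + e_2·(1) + e_3·(-1) = 0
Solving this homogeneous linear system for the smallest-integer solution (first nonzero entry positive) gives (1, 2, 1).

(1, 2, 1)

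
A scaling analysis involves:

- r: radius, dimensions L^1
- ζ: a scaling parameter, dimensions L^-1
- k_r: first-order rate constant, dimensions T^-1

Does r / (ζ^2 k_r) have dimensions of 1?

Sum the exponent of each base dimension across the product:
  L: [r]_L − 2·[ζ]_L − [k_r]_L = (1) − 2·(-1) − (0) = 3
  T: [r]_T − 2·[ζ]_T − [k_r]_T = (0) − 2·(0) − (-1) = 1
Net dimensions [L³ T] ≠ [1] — not dimensionless.

no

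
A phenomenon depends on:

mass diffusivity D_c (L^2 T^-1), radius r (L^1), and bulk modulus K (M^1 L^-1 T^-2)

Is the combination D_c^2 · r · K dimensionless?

Sum the exponent of each base dimension across the product:
  M: 2·[D_c]_M + [r]_M + [K]_M = 2·(0) + (0) + (1) = 1
  L: 2·[D_c]_L + [r]_L + [K]_L = 2·(2) + (1) + (-1) = 4
  T: 2·[D_c]_T + [r]_T + [K]_T = 2·(-1) + (0) + (-2) = -4
Net dimensions [M L⁴ T⁻⁴] ≠ [1] — not dimensionless.

no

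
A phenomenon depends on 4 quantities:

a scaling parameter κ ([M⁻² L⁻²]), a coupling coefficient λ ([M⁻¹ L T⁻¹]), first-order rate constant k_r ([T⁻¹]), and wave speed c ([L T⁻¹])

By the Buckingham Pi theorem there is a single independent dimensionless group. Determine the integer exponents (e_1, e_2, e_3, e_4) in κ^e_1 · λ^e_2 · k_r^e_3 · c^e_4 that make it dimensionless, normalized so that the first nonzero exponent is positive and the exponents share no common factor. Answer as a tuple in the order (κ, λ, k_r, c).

M: e_1·(-2) + e_2·(-1) + e_3·(0) + e_4·(0) = 0
L: e_1·(-2) + e_2·(1) + e_3·(0) + e_4·(1) = 0
T: e_1·(0) + e_2·(-1) + e_3·(-1) + e_4·(-1) = 0
Solving this homogeneous linear system for the smallest-integer solution (first nonzero entry positive) gives (1, -2, -2, 4).

(1, -2, -2, 4)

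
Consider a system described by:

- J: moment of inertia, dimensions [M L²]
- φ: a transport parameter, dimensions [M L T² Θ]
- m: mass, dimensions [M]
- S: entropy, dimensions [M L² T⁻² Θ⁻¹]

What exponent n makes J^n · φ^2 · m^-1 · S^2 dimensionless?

Balance the M exponent: (1)·n from J, plus 2·(1) − (1) + 2·(1) = 3 from the rest, must sum to zero.
n + 3 = 0, so n = -3.

-3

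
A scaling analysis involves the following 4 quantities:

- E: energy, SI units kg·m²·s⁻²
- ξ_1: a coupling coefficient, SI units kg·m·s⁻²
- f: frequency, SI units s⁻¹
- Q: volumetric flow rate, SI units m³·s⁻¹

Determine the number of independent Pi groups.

1

There are 4 variables and 3 base dimensions (M, L, T).
The dimension matrix has rank 3.
Independent dimensionless groups: 4 − 3 = 1.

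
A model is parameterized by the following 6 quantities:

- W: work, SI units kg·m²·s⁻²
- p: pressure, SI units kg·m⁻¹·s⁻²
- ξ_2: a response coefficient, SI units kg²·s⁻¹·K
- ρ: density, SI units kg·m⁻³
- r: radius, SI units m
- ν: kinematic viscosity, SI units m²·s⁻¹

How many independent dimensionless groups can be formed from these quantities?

There are 6 variables and 4 base dimensions (M, L, T, Θ).
The dimension matrix has rank 4.
Independent dimensionless groups: 6 − 4 = 2.

2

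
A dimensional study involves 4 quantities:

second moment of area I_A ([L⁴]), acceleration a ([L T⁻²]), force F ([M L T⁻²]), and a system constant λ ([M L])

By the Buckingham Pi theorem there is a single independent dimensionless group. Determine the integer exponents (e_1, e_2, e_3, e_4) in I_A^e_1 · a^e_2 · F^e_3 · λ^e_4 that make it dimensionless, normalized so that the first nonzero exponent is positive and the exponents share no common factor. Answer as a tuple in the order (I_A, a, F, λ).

M: e_1·(0) + e_2·(0) + e_3·(1) + e_4·(1) = 0
L: e_1·(4) + e_2·(1) + e_3·(1) + e_4·(1) = 0
T: e_1·(0) + e_2·(-2) + e_3·(-2) + e_4·(0) = 0
Solving this homogeneous linear system for the smallest-integer solution (first nonzero entry positive) gives (1, -4, 4, -4).

(1, -4, 4, -4)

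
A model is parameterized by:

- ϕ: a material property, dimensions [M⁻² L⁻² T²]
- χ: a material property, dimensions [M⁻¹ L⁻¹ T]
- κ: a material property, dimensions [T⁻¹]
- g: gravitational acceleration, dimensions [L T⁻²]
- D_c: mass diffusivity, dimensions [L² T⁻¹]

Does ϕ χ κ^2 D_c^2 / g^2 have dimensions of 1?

no

Sum the exponent of each base dimension across the product:
  M: [ϕ]_M + [χ]_M + 2·[κ]_M − 2·[g]_M + 2·[D_c]_M = (-2) + (-1) + 2·(0) − 2·(0) + 2·(0) = -3
  L: [ϕ]_L + [χ]_L + 2·[κ]_L − 2·[g]_L + 2·[D_c]_L = (-2) + (-1) + 2·(0) − 2·(1) + 2·(2) = -1
  T: [ϕ]_T + [χ]_T + 2·[κ]_T − 2·[g]_T + 2·[D_c]_T = (2) + (1) + 2·(-1) − 2·(-2) + 2·(-1) = 3
Net dimensions [M⁻³ L⁻¹ T³] ≠ [1] — not dimensionless.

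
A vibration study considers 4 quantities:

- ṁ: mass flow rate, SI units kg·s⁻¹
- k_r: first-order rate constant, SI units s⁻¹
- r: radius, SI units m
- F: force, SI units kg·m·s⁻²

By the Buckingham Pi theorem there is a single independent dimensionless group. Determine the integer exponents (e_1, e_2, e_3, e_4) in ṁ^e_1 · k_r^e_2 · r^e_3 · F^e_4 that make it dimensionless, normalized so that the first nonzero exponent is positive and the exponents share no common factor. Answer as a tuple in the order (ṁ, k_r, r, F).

M: e_1·(1) + e_2·(0) + e_3·(0) + e_4·(1) = 0
L: e_1·(0) + e_2·(0) + e_3·(1) + e_4·(1) = 0
T: e_1·(-1) + e_2·(-1) + e_3·(0) + e_4·(-2) = 0
Solving this homogeneous linear system for the smallest-integer solution (first nonzero entry positive) gives (1, 1, 1, -1).

(1, 1, 1, -1)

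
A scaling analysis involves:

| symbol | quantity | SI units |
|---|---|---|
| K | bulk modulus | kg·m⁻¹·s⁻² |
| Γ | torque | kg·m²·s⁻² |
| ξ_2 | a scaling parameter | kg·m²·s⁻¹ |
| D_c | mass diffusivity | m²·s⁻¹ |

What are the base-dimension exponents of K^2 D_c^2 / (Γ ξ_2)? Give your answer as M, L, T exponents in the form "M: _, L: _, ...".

Collect each base-dimension exponent across the product:
  M: 2·(1) − (1) − (1) + 2·(0) = 0
  L: 2·(-1) − (2) − (2) + 2·(2) = -2
  T: 2·(-2) − (-2) − (-1) + 2·(-1) = -3
So the dimensions are [L⁻² T⁻³].

M: 0, L: -2, T: -3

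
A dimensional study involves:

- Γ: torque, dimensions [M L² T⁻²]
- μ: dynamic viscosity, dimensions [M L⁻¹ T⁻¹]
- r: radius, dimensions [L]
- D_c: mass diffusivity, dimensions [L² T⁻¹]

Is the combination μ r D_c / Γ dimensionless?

Sum the exponent of each base dimension across the product:
  M: −[Γ]_M + [μ]_M + [r]_M + [D_c]_M = −(1) + (1) + (0) + (0) = 0
  L: −[Γ]_L + [μ]_L + [r]_L + [D_c]_L = −(2) + (-1) + (1) + (2) = 0
  T: −[Γ]_T + [μ]_T + [r]_T + [D_c]_T = −(-2) + (-1) + (0) + (-1) = 0
All base exponents vanish — dimensionless.

yes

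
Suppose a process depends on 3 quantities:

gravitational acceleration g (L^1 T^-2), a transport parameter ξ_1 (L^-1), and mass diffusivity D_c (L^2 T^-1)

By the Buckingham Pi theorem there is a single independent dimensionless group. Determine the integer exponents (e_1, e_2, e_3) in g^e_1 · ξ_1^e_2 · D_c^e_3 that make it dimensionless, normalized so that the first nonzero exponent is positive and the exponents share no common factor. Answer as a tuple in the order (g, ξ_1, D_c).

(1, -3, -2)

L: e_1·(1) + e_2·(-1) + e_3·(2) = 0
T: e_1·(-2) + e_2·(0) + e_3·(-1) = 0
Solving this homogeneous linear system for the smallest-integer solution (first nonzero entry positive) gives (1, -3, -2).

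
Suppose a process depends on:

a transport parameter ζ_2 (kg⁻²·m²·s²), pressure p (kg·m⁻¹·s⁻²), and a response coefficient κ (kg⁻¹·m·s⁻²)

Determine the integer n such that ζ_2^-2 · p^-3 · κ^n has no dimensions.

Balance the M exponent: (-1)·n from κ, plus −2·(-2) − 3·(1) = 1 from the rest, must sum to zero.
−n + 1 = 0, so n = 1.

1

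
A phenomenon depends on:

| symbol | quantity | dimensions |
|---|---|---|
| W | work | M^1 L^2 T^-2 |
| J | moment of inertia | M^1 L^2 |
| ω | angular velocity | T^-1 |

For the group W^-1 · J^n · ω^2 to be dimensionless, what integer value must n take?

Balance the M exponent: (1)·n from J, plus −(1) + 2·(0) = -1 from the rest, must sum to zero.
n − 1 = 0, so n = 1.

1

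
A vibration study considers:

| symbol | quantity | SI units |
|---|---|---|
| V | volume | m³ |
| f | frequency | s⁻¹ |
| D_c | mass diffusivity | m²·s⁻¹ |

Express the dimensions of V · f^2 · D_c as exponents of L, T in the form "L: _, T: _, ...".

Collect each base-dimension exponent across the product:
  L: (3) + 2·(0) + (2) = 5
  T: (0) + 2·(-1) + (-1) = -3
So the dimensions are [L⁵ T⁻³].

L: 5, T: -3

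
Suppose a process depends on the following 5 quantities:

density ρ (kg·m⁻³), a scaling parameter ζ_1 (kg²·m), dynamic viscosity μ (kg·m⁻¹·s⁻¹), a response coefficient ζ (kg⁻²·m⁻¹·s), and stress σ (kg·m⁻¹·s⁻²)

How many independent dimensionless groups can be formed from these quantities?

There are 5 variables and 3 base dimensions (M, L, T).
The dimension matrix has rank 3.
Independent dimensionless groups: 5 − 3 = 2.

2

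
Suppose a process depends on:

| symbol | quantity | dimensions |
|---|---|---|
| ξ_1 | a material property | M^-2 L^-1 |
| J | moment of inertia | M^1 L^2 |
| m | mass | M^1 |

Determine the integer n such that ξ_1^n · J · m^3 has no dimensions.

2

Balance the M exponent: (-2)·n from ξ_1, plus (1) + 3·(1) = 4 from the rest, must sum to zero.
-2n + 4 = 0, so n = 2.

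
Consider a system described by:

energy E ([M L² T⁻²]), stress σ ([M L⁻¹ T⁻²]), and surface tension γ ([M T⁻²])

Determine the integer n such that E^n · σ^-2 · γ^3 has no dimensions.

-1

Balance the M exponent: (1)·n from E, plus −2·(1) + 3·(1) = 1 from the rest, must sum to zero.
n + 1 = 0, so n = -1.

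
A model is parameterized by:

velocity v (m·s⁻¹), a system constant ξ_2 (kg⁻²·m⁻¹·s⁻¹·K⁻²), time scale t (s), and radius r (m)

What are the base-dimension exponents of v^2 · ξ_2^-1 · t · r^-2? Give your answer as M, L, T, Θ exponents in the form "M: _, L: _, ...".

M: 2, L: 1, T: 0, Θ: 2

Collect each base-dimension exponent across the product:
  M: 2·(0) − (-2) + (0) − 2·(0) = 2
  L: 2·(1) − (-1) + (0) − 2·(1) = 1
  T: 2·(-1) − (-1) + (1) − 2·(0) = 0
  Θ: 2·(0) − (-2) + (0) − 2·(0) = 2
So the dimensions are [M² L Θ²].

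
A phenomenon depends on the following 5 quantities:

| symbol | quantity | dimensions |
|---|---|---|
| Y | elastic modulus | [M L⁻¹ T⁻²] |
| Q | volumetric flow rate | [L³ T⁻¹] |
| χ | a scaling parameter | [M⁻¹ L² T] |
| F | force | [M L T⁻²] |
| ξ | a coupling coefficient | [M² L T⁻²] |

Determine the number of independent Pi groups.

There are 5 variables and 3 base dimensions (M, L, T).
The dimension matrix has rank 3.
Independent dimensionless groups: 5 − 3 = 2.

2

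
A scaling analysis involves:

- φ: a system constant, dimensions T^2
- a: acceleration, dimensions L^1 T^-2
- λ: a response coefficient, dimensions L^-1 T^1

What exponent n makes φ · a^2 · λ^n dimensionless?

2

Balance the L exponent: (-1)·n from λ, plus (0) + 2·(1) = 2 from the rest, must sum to zero.
−n + 2 = 0, so n = 2.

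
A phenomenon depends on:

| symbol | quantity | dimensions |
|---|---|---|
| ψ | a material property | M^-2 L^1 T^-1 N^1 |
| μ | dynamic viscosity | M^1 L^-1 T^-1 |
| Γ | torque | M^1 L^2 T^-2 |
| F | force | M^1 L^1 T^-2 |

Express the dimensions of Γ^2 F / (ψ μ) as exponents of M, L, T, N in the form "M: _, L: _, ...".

Collect each base-dimension exponent across the product:
  M: −(-2) − (1) + 2·(1) + (1) = 4
  L: −(1) − (-1) + 2·(2) + (1) = 5
  T: −(-1) − (-1) + 2·(-2) + (-2) = -4
  N: −(1) − (0) + 2·(0) + (0) = -1
So the dimensions are [M⁴ L⁵ T⁻⁴ N⁻¹].

M: 4, L: 5, T: -4, N: -1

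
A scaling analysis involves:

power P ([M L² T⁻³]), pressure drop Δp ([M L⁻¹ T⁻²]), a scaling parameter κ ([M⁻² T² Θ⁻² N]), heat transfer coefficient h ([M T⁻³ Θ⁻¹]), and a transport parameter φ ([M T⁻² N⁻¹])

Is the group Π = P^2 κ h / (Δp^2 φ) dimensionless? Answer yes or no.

no

Sum the exponent of each base dimension across the product:
  M: 2·[P]_M − 2·[Δp]_M + [κ]_M + [h]_M − [φ]_M = 2·(1) − 2·(1) + (-2) + (1) − (1) = -2
  L: 2·[P]_L − 2·[Δp]_L + [κ]_L + [h]_L − [φ]_L = 2·(2) − 2·(-1) + (0) + (0) − (0) = 6
  T: 2·[P]_T − 2·[Δp]_T + [κ]_T + [h]_T − [φ]_T = 2·(-3) − 2·(-2) + (2) + (-3) − (-2) = -1
  Θ: 2·[P]_Θ − 2·[Δp]_Θ + [κ]_Θ + [h]_Θ − [φ]_Θ = 2·(0) − 2·(0) + (-2) + (-1) − (0) = -3
  N: 2·[P]_N − 2·[Δp]_N + [κ]_N + [h]_N − [φ]_N = 2·(0) − 2·(0) + (1) + (0) − (-1) = 2
Net dimensions [M⁻² L⁶ T⁻¹ Θ⁻³ N²] ≠ [1] — not dimensionless.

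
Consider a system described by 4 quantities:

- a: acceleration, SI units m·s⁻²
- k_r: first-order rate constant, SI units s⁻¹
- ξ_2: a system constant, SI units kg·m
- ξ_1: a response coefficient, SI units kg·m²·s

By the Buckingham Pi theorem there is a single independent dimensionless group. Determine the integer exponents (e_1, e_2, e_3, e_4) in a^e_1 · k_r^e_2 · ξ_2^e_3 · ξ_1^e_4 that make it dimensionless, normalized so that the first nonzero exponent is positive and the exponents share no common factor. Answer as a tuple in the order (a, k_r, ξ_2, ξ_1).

(1, -3, 1, -1)

M: e_1·(0) + e_2·(0) + e_3·(1) + e_4·(1) = 0
L: e_1·(1) + e_2·(0) + e_3·(1) + e_4·(2) = 0
T: e_1·(-2) + e_2·(-1) + e_3·(0) + e_4·(1) = 0
Solving this homogeneous linear system for the smallest-integer solution (first nonzero entry positive) gives (1, -3, 1, -1).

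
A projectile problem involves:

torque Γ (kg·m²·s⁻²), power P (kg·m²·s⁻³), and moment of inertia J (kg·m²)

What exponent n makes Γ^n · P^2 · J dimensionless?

Balance the M exponent: (1)·n from Γ, plus 2·(1) + (1) = 3 from the rest, must sum to zero.
n + 3 = 0, so n = -3.

-3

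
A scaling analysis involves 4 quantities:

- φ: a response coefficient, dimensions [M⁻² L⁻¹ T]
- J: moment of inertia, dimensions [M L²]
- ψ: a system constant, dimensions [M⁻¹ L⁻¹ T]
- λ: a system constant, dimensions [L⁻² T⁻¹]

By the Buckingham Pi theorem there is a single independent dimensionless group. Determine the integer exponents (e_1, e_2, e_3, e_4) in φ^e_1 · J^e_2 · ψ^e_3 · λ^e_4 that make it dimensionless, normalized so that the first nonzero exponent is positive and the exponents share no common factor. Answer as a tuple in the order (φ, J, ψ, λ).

M: e_1·(-2) + e_2·(1) + e_3·(-1) + e_4·(0) = 0
L: e_1·(-1) + e_2·(2) + e_3·(-1) + e_4·(-2) = 0
T: e_1·(1) + e_2·(0) + e_3·(1) + e_4·(-1) = 0
Solving this homogeneous linear system for the smallest-integer solution (first nonzero entry positive) gives (1, 3, 1, 2).

(1, 3, 1, 2)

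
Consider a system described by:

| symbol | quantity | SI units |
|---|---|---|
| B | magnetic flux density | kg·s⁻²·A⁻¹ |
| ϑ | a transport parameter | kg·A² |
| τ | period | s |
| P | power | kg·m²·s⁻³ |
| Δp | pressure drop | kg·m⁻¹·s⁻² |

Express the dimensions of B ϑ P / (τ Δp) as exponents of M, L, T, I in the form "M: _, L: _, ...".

M: 2, L: 3, T: -4, I: 1

Collect each base-dimension exponent across the product:
  M: (1) + (1) − (0) + (1) − (1) = 2
  L: (0) + (0) − (0) + (2) − (-1) = 3
  T: (-2) + (0) − (1) + (-3) − (-2) = -4
  I: (-1) + (2) − (0) + (0) − (0) = 1
So the dimensions are [M² L³ T⁻⁴ I].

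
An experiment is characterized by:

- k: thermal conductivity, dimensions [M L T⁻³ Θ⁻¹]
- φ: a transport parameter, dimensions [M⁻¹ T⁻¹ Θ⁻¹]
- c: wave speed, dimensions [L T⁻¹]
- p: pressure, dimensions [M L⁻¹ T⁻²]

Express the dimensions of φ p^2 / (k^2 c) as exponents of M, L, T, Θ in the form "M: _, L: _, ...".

M: -1, L: -5, T: 2, Θ: 1

Collect each base-dimension exponent across the product:
  M: −2·(1) + (-1) − (0) + 2·(1) = -1
  L: −2·(1) + (0) − (1) + 2·(-1) = -5
  T: −2·(-3) + (-1) − (-1) + 2·(-2) = 2
  Θ: −2·(-1) + (-1) − (0) + 2·(0) = 1
So the dimensions are [M⁻¹ L⁻⁵ T² Θ].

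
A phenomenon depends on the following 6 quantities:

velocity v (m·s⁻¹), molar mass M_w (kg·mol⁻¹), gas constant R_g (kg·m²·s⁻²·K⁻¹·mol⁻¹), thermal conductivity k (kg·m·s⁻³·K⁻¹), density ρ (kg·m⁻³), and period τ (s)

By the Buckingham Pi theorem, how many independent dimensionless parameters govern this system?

1

There are 6 variables and 5 base dimensions (M, L, T, Θ, N).
The dimension matrix has rank 5.
Independent dimensionless groups: 6 − 5 = 1.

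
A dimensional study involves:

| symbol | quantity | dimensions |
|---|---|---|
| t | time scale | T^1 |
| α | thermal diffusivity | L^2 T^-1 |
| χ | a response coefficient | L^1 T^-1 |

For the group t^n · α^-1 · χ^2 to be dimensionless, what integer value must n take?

1

Balance the T exponent: (1)·n from t, plus −(-1) + 2·(-1) = -1 from the rest, must sum to zero.
n − 1 = 0, so n = 1.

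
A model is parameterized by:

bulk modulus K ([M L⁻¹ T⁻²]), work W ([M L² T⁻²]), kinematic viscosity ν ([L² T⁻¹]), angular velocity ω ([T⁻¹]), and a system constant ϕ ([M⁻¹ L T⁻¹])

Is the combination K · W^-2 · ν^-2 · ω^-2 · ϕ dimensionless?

Sum the exponent of each base dimension across the product:
  M: [K]_M − 2·[W]_M − 2·[ν]_M − 2·[ω]_M + [ϕ]_M = (1) − 2·(1) − 2·(0) − 2·(0) + (-1) = -2
  L: [K]_L − 2·[W]_L − 2·[ν]_L − 2·[ω]_L + [ϕ]_L = (-1) − 2·(2) − 2·(2) − 2·(0) + (1) = -8
  T: [K]_T − 2·[W]_T − 2·[ν]_T − 2·[ω]_T + [ϕ]_T = (-2) − 2·(-2) − 2·(-1) − 2·(-1) + (-1) = 5
Net dimensions [M⁻² L⁻⁸ T⁵] ≠ [1] — not dimensionless.

no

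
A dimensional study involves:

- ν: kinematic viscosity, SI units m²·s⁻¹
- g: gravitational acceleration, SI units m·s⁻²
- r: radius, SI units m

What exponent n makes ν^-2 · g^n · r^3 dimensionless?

Balance the L exponent: (1)·n from g, plus −2·(2) + 3·(1) = -1 from the rest, must sum to zero.
n − 1 = 0, so n = 1.

1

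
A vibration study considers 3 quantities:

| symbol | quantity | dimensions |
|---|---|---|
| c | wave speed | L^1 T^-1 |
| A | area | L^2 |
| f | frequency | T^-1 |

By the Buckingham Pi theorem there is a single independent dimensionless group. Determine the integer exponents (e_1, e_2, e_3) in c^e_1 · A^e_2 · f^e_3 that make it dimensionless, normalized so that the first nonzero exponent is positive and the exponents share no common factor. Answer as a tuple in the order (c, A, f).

(2, -1, -2)

L: e_1·(1) + e_2·(2) + e_3·(0) = 0
T: e_1·(-1) + e_2·(0) + e_3·(-1) = 0
Solving this homogeneous linear system for the smallest-integer solution (first nonzero entry positive) gives (2, -1, -2).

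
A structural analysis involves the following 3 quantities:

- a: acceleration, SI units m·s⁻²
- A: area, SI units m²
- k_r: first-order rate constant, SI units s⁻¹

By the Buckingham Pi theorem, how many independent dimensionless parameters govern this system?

1

There are 3 variables and 2 base dimensions (L, T).
The dimension matrix has rank 2.
Independent dimensionless groups: 3 − 2 = 1.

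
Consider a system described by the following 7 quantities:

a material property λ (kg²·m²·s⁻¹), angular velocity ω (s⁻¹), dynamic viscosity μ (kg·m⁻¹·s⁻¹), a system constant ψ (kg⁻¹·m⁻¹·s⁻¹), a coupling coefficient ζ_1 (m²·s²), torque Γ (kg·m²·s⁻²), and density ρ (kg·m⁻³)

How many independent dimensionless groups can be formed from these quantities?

4

There are 7 variables and 3 base dimensions (M, L, T).
The dimension matrix has rank 3.
Independent dimensionless groups: 7 − 3 = 4.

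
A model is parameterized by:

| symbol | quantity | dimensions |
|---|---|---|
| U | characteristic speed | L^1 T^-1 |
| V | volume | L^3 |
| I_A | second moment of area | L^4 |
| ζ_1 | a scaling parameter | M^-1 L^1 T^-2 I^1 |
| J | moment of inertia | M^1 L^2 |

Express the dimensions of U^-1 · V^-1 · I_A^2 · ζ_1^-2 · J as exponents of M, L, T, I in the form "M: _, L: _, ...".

Collect each base-dimension exponent across the product:
  M: −(0) − (0) + 2·(0) − 2·(-1) + (1) = 3
  L: −(1) − (3) + 2·(4) − 2·(1) + (2) = 4
  T: −(-1) − (0) + 2·(0) − 2·(-2) + (0) = 5
  I: −(0) − (0) + 2·(0) − 2·(1) + (0) = -2
So the dimensions are [M³ L⁴ T⁵ I⁻²].

M: 3, L: 4, T: 5, I: -2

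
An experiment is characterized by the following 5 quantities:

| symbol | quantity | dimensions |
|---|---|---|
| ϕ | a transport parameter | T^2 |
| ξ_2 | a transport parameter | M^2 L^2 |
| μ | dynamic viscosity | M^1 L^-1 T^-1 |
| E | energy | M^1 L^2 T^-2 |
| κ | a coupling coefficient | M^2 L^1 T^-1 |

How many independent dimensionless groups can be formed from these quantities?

2

There are 5 variables and 3 base dimensions (M, L, T).
The dimension matrix has rank 3.
Independent dimensionless groups: 5 − 3 = 2.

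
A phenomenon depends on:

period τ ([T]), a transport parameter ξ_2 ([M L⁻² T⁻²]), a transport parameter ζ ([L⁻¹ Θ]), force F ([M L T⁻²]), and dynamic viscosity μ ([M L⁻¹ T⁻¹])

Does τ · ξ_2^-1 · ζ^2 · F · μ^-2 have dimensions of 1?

Sum the exponent of each base dimension across the product:
  M: [τ]_M − [ξ_2]_M + 2·[ζ]_M + [F]_M − 2·[μ]_M = (0) − (1) + 2·(0) + (1) − 2·(1) = -2
  L: [τ]_L − [ξ_2]_L + 2·[ζ]_L + [F]_L − 2·[μ]_L = (0) − (-2) + 2·(-1) + (1) − 2·(-1) = 3
  T: [τ]_T − [ξ_2]_T + 2·[ζ]_T + [F]_T − 2·[μ]_T = (1) − (-2) + 2·(0) + (-2) − 2·(-1) = 3
  Θ: [τ]_Θ − [ξ_2]_Θ + 2·[ζ]_Θ + [F]_Θ − 2·[μ]_Θ = (0) − (0) + 2·(1) + (0) − 2·(0) = 2
Net dimensions [M⁻² L³ T³ Θ²] ≠ [1] — not dimensionless.

no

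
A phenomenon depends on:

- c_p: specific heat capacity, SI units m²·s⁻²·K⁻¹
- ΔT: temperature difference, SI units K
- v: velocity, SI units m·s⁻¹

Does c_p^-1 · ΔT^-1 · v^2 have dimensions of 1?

yes

Sum the exponent of each base dimension across the product:
  M: −[c_p]_M − [ΔT]_M + 2·[v]_M = −(0) − (0) + 2·(0) = 0
  L: −[c_p]_L − [ΔT]_L + 2·[v]_L = −(2) − (0) + 2·(1) = 0
  T: −[c_p]_T − [ΔT]_T + 2·[v]_T = −(-2) − (0) + 2·(-1) = 0
  Θ: −[c_p]_Θ − [ΔT]_Θ + 2·[v]_Θ = −(-1) − (1) + 2·(0) = 0
All base exponents vanish — dimensionless.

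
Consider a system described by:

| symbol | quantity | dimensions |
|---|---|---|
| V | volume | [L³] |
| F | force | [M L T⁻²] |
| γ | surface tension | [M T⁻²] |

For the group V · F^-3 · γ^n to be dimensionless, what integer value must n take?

Balance the M exponent: (1)·n from γ, plus (0) − 3·(1) = -3 from the rest, must sum to zero.
n − 3 = 0, so n = 3.

3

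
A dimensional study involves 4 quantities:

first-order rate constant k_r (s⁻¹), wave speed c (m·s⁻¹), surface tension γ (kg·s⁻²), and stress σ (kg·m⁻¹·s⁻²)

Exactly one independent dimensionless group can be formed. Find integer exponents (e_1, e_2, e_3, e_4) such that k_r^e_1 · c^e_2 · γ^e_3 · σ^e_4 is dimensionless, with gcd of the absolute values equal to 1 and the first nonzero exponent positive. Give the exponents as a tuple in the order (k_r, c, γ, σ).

(1, -1, 1, -1)

M: e_1·(0) + e_2·(0) + e_3·(1) + e_4·(1) = 0
L: e_1·(0) + e_2·(1) + e_3·(0) + e_4·(-1) = 0
T: e_1·(-1) + e_2·(-1) + e_3·(-2) + e_4·(-2) = 0
Solving this homogeneous linear system for the smallest-integer solution (first nonzero entry positive) gives (1, -1, 1, -1).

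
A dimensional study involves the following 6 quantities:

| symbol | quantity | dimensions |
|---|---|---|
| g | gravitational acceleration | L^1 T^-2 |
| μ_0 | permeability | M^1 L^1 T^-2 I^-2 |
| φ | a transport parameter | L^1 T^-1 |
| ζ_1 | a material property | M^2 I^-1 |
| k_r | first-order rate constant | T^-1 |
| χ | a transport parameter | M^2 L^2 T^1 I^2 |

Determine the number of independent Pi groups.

There are 6 variables and 4 base dimensions (M, L, T, I).
The dimension matrix has rank 4.
Independent dimensionless groups: 6 − 4 = 2.

2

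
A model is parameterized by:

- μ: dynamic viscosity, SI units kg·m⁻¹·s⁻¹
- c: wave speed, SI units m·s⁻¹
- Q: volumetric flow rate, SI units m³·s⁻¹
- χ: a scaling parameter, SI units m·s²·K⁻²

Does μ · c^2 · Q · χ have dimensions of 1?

no

Sum the exponent of each base dimension across the product:
  M: [μ]_M + 2·[c]_M + [Q]_M + [χ]_M = (1) + 2·(0) + (0) + (0) = 1
  L: [μ]_L + 2·[c]_L + [Q]_L + [χ]_L = (-1) + 2·(1) + (3) + (1) = 5
  T: [μ]_T + 2·[c]_T + [Q]_T + [χ]_T = (-1) + 2·(-1) + (-1) + (2) = -2
  Θ: [μ]_Θ + 2·[c]_Θ + [Q]_Θ + [χ]_Θ = (0) + 2·(0) + (0) + (-2) = -2
Net dimensions [M L⁵ T⁻² Θ⁻²] ≠ [1] — not dimensionless.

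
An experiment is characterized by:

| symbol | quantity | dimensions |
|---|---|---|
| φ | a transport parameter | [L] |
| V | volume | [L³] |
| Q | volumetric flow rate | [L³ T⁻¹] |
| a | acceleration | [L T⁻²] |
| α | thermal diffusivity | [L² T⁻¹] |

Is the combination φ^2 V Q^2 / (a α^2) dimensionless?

no

Sum the exponent of each base dimension across the product:
  L: 2·[φ]_L + [V]_L + 2·[Q]_L − [a]_L − 2·[α]_L = 2·(1) + (3) + 2·(3) − (1) − 2·(2) = 6
  T: 2·[φ]_T + [V]_T + 2·[Q]_T − [a]_T − 2·[α]_T = 2·(0) + (0) + 2·(-1) − (-2) − 2·(-1) = 2
Net dimensions [L⁶ T²] ≠ [1] — not dimensionless.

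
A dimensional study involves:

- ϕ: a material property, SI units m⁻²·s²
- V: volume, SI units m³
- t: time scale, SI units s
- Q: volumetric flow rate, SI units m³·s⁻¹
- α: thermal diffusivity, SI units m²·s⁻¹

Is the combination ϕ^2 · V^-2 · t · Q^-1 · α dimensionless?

no

Sum the exponent of each base dimension across the product:
  L: 2·[ϕ]_L − 2·[V]_L + [t]_L − [Q]_L + [α]_L = 2·(-2) − 2·(3) + (0) − (3) + (2) = -11
  T: 2·[ϕ]_T − 2·[V]_T + [t]_T − [Q]_T + [α]_T = 2·(2) − 2·(0) + (1) − (-1) + (-1) = 5
Net dimensions [L⁻¹¹ T⁵] ≠ [1] — not dimensionless.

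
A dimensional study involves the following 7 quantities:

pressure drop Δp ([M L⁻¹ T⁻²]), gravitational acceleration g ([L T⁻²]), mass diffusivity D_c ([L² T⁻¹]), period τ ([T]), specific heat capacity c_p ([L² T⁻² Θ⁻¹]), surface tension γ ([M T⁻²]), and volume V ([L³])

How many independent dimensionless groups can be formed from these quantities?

3

There are 7 variables and 4 base dimensions (M, L, T, Θ).
The dimension matrix has rank 4.
Independent dimensionless groups: 7 − 4 = 3.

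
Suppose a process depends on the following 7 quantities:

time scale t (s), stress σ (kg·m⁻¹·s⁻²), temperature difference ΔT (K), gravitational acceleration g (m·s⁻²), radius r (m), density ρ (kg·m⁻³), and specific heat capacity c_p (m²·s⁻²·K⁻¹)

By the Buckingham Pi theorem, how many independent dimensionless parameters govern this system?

3

There are 7 variables and 4 base dimensions (M, L, T, Θ).
The dimension matrix has rank 4.
Independent dimensionless groups: 7 − 4 = 3.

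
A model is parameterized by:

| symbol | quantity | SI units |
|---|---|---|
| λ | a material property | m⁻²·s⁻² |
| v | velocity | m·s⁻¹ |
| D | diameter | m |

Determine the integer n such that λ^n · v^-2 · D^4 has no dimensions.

Balance the L exponent: (-2)·n from λ, plus −2·(1) + 4·(1) = 2 from the rest, must sum to zero.
-2n + 2 = 0, so n = 1.

1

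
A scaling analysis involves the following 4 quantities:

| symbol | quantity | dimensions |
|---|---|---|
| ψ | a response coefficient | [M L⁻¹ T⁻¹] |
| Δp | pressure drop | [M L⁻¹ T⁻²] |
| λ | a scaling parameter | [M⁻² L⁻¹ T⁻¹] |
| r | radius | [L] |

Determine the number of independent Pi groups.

There are 4 variables and 3 base dimensions (M, L, T).
The dimension matrix has rank 3.
Independent dimensionless groups: 4 − 3 = 1.

1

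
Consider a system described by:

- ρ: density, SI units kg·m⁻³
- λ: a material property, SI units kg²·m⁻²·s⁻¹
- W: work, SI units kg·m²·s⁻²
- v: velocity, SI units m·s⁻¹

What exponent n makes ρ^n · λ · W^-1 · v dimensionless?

Balance the M exponent: (1)·n from ρ, plus (2) − (1) + (0) = 1 from the rest, must sum to zero.
n + 1 = 0, so n = -1.

-1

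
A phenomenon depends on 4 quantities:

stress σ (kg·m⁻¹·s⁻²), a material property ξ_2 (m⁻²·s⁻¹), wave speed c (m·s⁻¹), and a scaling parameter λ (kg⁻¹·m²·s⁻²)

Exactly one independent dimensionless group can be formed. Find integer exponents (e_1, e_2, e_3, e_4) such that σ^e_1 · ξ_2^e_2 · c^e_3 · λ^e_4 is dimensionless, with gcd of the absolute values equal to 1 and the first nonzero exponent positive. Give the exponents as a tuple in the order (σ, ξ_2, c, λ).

M: e_1·(1) + e_2·(0) + e_3·(0) + e_4·(-1) = 0
L: e_1·(-1) + e_2·(-2) + e_3·(1) + e_4·(2) = 0
T: e_1·(-2) + e_2·(-1) + e_3·(-1) + e_4·(-2) = 0
Solving this homogeneous linear system for the smallest-integer solution (first nonzero entry positive) gives (1, -1, -3, 1).

(1, -1, -3, 1)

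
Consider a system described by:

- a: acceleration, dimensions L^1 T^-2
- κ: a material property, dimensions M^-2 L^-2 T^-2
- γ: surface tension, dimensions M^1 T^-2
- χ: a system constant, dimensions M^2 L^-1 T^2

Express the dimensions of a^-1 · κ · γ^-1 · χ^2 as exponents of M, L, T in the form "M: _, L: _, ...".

Collect each base-dimension exponent across the product:
  M: −(0) + (-2) − (1) + 2·(2) = 1
  L: −(1) + (-2) − (0) + 2·(-1) = -5
  T: −(-2) + (-2) − (-2) + 2·(2) = 6
So the dimensions are [M L⁻⁵ T⁶].

M: 1, L: -5, T: 6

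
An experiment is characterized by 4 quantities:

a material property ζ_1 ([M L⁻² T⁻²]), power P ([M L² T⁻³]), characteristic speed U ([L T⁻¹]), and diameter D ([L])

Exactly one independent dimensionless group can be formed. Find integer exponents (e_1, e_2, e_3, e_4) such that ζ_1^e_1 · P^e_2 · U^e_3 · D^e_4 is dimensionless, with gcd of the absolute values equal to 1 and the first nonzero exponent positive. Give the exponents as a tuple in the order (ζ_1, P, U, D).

M: e_1·(1) + e_2·(1) + e_3·(0) + e_4·(0) = 0
L: e_1·(-2) + e_2·(2) + e_3·(1) + e_4·(1) = 0
T: e_1·(-2) + e_2·(-3) + e_3·(-1) + e_4·(0) = 0
Solving this homogeneous linear system for the smallest-integer solution (first nonzero entry positive) gives (1, -1, 1, 3).

(1, -1, 1, 3)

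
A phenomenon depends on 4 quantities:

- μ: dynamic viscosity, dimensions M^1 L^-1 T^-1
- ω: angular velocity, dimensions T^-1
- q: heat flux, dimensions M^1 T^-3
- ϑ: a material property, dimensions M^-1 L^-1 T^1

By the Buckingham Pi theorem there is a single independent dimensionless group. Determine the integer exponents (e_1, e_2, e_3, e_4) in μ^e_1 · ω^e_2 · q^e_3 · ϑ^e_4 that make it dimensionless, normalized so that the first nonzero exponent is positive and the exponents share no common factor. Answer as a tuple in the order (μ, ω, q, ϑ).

(1, 4, -2, -1)

M: e_1·(1) + e_2·(0) + e_3·(1) + e_4·(-1) = 0
L: e_1·(-1) + e_2·(0) + e_3·(0) + e_4·(-1) = 0
T: e_1·(-1) + e_2·(-1) + e_3·(-3) + e_4·(1) = 0
Solving this homogeneous linear system for the smallest-integer solution (first nonzero entry positive) gives (1, 4, -2, -1).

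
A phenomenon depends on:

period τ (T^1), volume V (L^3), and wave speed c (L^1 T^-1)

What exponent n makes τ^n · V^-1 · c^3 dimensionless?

3

Balance the T exponent: (1)·n from τ, plus −(0) + 3·(-1) = -3 from the rest, must sum to zero.
n − 3 = 0, so n = 3.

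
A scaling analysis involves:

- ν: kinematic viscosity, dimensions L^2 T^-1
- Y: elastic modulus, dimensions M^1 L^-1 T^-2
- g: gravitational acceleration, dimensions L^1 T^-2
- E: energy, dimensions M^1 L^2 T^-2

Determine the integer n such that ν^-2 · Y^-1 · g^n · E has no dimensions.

1

Balance the L exponent: (1)·n from g, plus −2·(2) − (-1) + (2) = -1 from the rest, must sum to zero.
n − 1 = 0, so n = 1.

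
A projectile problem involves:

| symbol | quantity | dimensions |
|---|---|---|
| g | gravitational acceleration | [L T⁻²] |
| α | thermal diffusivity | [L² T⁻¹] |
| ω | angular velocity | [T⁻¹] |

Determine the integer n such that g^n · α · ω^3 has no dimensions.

-2

Balance the L exponent: (1)·n from g, plus (2) + 3·(0) = 2 from the rest, must sum to zero.
n + 2 = 0, so n = -2.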